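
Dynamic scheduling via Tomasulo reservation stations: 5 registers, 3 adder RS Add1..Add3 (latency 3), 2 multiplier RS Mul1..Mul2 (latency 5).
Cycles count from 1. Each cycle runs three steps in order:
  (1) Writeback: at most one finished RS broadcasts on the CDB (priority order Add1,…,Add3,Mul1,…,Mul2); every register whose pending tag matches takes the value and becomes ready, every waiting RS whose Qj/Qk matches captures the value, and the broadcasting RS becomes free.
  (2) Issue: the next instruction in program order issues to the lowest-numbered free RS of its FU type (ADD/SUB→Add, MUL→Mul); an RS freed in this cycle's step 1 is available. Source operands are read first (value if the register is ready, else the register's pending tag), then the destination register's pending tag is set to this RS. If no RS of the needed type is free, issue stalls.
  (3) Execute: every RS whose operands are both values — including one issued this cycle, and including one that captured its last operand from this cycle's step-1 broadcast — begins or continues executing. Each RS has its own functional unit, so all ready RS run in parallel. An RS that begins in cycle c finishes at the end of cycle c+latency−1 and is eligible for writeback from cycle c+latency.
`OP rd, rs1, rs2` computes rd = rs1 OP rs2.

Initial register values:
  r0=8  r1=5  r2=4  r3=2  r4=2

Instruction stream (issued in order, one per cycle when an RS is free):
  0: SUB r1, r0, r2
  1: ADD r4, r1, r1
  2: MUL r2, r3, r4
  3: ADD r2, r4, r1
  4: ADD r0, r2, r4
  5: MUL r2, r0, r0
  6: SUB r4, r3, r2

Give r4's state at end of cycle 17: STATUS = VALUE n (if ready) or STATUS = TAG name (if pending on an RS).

STATUS = TAG Add2

cycle 1: issue SUB r1<-Add1 // r0:8,r1:Add1,r2:4,r3:2,r4:2
cycle 2: issue ADD r4<-Add2 // r0:8,r1:Add1,r2:4,r3:2,r4:Add2
cycle 3: issue MUL r2<-Mul1 // r0:8,r1:Add1,r2:Mul1,r3:2,r4:Add2
cycle 4: CDB Add1=4; issue ADD r2<-Add1 // r0:8,r1:4,r2:Add1,r3:2,r4:Add2
cycle 5: issue ADD r0<-Add3 // r0:Add3,r1:4,r2:Add1,r3:2,r4:Add2
cycle 6: issue MUL r2<-Mul2 // r0:Add3,r1:4,r2:Mul2,r3:2,r4:Add2
cycle 7: CDB Add2=8; issue SUB r4<-Add2 // r0:Add3,r1:4,r2:Mul2,r3:2,r4:Add2
cycle 8: - // r0:Add3,r1:4,r2:Mul2,r3:2,r4:Add2
cycle 9: - // r0:Add3,r1:4,r2:Mul2,r3:2,r4:Add2
cycle 10: CDB Add1=12 // r0:Add3,r1:4,r2:Mul2,r3:2,r4:Add2
cycle 11: - // r0:Add3,r1:4,r2:Mul2,r3:2,r4:Add2
cycle 12: CDB Mul1=16 // r0:Add3,r1:4,r2:Mul2,r3:2,r4:Add2
cycle 13: CDB Add3=20 // r0:20,r1:4,r2:Mul2,r3:2,r4:Add2
cycle 14: - // r0:20,r1:4,r2:Mul2,r3:2,r4:Add2
cycle 15: - // r0:20,r1:4,r2:Mul2,r3:2,r4:Add2
cycle 16: - // r0:20,r1:4,r2:Mul2,r3:2,r4:Add2
cycle 17: - // r0:20,r1:4,r2:Mul2,r3:2,r4:Add2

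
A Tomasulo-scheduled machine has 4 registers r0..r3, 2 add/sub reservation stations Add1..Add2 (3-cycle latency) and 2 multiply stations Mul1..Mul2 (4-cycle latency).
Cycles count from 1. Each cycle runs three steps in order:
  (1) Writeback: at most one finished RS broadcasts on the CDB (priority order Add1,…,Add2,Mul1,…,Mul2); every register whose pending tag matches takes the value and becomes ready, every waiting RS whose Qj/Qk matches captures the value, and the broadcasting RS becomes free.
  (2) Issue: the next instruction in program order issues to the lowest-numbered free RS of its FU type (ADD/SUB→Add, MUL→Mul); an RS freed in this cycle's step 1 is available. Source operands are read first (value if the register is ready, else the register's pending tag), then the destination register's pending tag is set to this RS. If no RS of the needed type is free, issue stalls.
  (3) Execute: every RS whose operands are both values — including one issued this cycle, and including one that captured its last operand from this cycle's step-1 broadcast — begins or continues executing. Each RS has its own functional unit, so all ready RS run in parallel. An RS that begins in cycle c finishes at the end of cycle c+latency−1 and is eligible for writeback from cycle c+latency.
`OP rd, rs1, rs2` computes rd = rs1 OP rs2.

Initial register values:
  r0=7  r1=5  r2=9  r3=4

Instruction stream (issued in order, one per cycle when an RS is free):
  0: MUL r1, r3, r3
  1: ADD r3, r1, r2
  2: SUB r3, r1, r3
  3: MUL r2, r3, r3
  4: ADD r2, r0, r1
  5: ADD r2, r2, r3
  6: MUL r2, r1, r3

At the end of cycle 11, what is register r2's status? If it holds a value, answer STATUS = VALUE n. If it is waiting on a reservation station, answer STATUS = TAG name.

STATUS = TAG Add1

  c1: issue MUL r1<-Mul1  regs: r0:7,r1:Mul1,r2:9,r3:4
  c2: issue ADD r3<-Add1  regs: r0:7,r1:Mul1,r2:9,r3:Add1
  c3: issue SUB r3<-Add2  regs: r0:7,r1:Mul1,r2:9,r3:Add2
  c4: issue MUL r2<-Mul2  regs: r0:7,r1:Mul1,r2:Mul2,r3:Add2
  c5: CDB Mul1=16; stall  regs: r0:7,r1:16,r2:Mul2,r3:Add2
  c6: stall  regs: r0:7,r1:16,r2:Mul2,r3:Add2
  c7: stall  regs: r0:7,r1:16,r2:Mul2,r3:Add2
  c8: CDB Add1=25; issue ADD r2<-Add1  regs: r0:7,r1:16,r2:Add1,r3:Add2
  c9: stall  regs: r0:7,r1:16,r2:Add1,r3:Add2
  c10: stall  regs: r0:7,r1:16,r2:Add1,r3:Add2
  c11: CDB Add1=23; issue ADD r2<-Add1  regs: r0:7,r1:16,r2:Add1,r3:Add2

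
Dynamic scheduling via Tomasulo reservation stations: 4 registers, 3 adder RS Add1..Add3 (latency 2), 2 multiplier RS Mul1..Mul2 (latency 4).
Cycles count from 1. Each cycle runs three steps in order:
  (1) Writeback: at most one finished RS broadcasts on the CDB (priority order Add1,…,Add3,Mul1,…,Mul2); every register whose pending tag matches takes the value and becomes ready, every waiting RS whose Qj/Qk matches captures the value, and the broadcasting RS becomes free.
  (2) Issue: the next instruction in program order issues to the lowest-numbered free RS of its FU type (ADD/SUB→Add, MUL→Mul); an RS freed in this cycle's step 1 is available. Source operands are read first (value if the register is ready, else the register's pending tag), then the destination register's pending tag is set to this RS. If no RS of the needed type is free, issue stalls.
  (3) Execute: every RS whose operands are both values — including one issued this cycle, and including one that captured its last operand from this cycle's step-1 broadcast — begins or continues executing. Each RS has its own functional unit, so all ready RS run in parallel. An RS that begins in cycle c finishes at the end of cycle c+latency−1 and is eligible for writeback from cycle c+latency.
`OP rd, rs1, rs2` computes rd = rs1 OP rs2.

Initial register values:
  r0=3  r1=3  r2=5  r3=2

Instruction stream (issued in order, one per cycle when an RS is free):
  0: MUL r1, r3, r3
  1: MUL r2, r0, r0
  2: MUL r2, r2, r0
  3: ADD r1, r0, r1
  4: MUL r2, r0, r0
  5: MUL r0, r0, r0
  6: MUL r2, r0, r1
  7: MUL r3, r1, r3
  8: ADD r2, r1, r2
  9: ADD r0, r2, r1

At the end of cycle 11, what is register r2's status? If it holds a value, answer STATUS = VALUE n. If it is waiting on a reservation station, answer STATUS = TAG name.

  c1: issue MUL r1<-Mul1  regs: r0:3,r1:Mul1,r2:5,r3:2
  c2: issue MUL r2<-Mul2  regs: r0:3,r1:Mul1,r2:Mul2,r3:2
  c3: stall  regs: r0:3,r1:Mul1,r2:Mul2,r3:2
  c4: stall  regs: r0:3,r1:Mul1,r2:Mul2,r3:2
  c5: CDB Mul1=4; issue MUL r2<-Mul1  regs: r0:3,r1:4,r2:Mul1,r3:2
  c6: CDB Mul2=9; issue ADD r1<-Add1  regs: r0:3,r1:Add1,r2:Mul1,r3:2
  c7: issue MUL r2<-Mul2  regs: r0:3,r1:Add1,r2:Mul2,r3:2
  c8: CDB Add1=7; stall  regs: r0:3,r1:7,r2:Mul2,r3:2
  c9: stall  regs: r0:3,r1:7,r2:Mul2,r3:2
  c10: CDB Mul1=27; issue MUL r0<-Mul1  regs: r0:Mul1,r1:7,r2:Mul2,r3:2
  c11: CDB Mul2=9; issue MUL r2<-Mul2  regs: r0:Mul1,r1:7,r2:Mul2,r3:2

STATUS = TAG Mul2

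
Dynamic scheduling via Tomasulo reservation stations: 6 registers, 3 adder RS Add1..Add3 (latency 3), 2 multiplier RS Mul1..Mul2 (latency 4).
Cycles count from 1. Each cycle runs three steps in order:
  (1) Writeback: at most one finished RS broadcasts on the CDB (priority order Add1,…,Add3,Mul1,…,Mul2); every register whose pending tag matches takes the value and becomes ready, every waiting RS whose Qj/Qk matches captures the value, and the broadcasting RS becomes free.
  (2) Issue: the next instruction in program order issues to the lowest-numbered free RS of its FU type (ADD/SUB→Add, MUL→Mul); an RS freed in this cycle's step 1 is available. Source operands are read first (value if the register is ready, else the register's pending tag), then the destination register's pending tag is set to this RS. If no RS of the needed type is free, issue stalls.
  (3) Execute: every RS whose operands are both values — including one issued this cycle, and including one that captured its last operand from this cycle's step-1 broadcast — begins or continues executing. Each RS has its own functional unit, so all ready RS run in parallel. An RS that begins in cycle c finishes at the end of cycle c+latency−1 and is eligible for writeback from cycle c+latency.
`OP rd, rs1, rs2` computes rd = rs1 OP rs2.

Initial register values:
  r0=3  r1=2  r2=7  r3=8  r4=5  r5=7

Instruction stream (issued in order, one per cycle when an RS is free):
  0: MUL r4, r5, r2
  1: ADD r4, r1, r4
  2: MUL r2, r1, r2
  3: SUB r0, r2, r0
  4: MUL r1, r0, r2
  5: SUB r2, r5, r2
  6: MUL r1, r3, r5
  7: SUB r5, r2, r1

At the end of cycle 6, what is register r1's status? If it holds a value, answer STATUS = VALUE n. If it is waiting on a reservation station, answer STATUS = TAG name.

cycle 1: issue MUL r4<-Mul1 // r0:3,r1:2,r2:7,r3:8,r4:Mul1,r5:7
cycle 2: issue ADD r4<-Add1 // r0:3,r1:2,r2:7,r3:8,r4:Add1,r5:7
cycle 3: issue MUL r2<-Mul2 // r0:3,r1:2,r2:Mul2,r3:8,r4:Add1,r5:7
cycle 4: issue SUB r0<-Add2 // r0:Add2,r1:2,r2:Mul2,r3:8,r4:Add1,r5:7
cycle 5: CDB Mul1=49; issue MUL r1<-Mul1 // r0:Add2,r1:Mul1,r2:Mul2,r3:8,r4:Add1,r5:7
cycle 6: issue SUB r2<-Add3 // r0:Add2,r1:Mul1,r2:Add3,r3:8,r4:Add1,r5:7

STATUS = TAG Mul1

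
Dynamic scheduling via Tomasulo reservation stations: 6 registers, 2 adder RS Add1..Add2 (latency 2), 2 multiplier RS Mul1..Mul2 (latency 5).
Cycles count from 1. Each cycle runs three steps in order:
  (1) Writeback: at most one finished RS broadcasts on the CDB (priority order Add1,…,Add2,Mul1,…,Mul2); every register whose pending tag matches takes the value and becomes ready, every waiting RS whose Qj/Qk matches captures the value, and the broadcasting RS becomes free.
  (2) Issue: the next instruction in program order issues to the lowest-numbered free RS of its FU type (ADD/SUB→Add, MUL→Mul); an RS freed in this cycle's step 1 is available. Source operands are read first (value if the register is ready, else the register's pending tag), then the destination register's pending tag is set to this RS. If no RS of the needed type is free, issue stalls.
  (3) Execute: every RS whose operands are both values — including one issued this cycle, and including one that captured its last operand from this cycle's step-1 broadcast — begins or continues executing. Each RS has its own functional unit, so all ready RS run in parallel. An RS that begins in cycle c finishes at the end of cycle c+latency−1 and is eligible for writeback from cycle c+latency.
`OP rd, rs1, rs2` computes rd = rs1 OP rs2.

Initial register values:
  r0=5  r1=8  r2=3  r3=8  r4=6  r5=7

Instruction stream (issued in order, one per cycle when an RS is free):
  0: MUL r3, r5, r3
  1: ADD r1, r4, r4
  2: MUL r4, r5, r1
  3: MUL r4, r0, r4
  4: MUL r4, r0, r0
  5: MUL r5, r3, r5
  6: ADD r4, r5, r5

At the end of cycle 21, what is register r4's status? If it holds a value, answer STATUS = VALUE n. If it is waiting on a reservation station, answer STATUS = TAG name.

  c1: issue MUL r3<-Mul1  regs: r0:5,r1:8,r2:3,r3:Mul1,r4:6,r5:7
  c2: issue ADD r1<-Add1  regs: r0:5,r1:Add1,r2:3,r3:Mul1,r4:6,r5:7
  c3: issue MUL r4<-Mul2  regs: r0:5,r1:Add1,r2:3,r3:Mul1,r4:Mul2,r5:7
  c4: CDB Add1=12; stall  regs: r0:5,r1:12,r2:3,r3:Mul1,r4:Mul2,r5:7
  c5: stall  regs: r0:5,r1:12,r2:3,r3:Mul1,r4:Mul2,r5:7
  c6: CDB Mul1=56; issue MUL r4<-Mul1  regs: r0:5,r1:12,r2:3,r3:56,r4:Mul1,r5:7
  c7: stall  regs: r0:5,r1:12,r2:3,r3:56,r4:Mul1,r5:7
  c8: stall  regs: r0:5,r1:12,r2:3,r3:56,r4:Mul1,r5:7
  c9: CDB Mul2=84; issue MUL r4<-Mul2  regs: r0:5,r1:12,r2:3,r3:56,r4:Mul2,r5:7
  c10: stall  regs: r0:5,r1:12,r2:3,r3:56,r4:Mul2,r5:7
  c11: stall  regs: r0:5,r1:12,r2:3,r3:56,r4:Mul2,r5:7
  c12: stall  regs: r0:5,r1:12,r2:3,r3:56,r4:Mul2,r5:7
  c13: stall  regs: r0:5,r1:12,r2:3,r3:56,r4:Mul2,r5:7
  c14: CDB Mul1=420; issue MUL r5<-Mul1  regs: r0:5,r1:12,r2:3,r3:56,r4:Mul2,r5:Mul1
  c15: CDB Mul2=25; issue ADD r4<-Add1  regs: r0:5,r1:12,r2:3,r3:56,r4:Add1,r5:Mul1
  c16: -  regs: r0:5,r1:12,r2:3,r3:56,r4:Add1,r5:Mul1
  c17: -  regs: r0:5,r1:12,r2:3,r3:56,r4:Add1,r5:Mul1
  c18: -  regs: r0:5,r1:12,r2:3,r3:56,r4:Add1,r5:Mul1
  c19: CDB Mul1=392  regs: r0:5,r1:12,r2:3,r3:56,r4:Add1,r5:392
  c20: -  regs: r0:5,r1:12,r2:3,r3:56,r4:Add1,r5:392
  c21: CDB Add1=784  regs: r0:5,r1:12,r2:3,r3:56,r4:784,r5:392

STATUS = VALUE 784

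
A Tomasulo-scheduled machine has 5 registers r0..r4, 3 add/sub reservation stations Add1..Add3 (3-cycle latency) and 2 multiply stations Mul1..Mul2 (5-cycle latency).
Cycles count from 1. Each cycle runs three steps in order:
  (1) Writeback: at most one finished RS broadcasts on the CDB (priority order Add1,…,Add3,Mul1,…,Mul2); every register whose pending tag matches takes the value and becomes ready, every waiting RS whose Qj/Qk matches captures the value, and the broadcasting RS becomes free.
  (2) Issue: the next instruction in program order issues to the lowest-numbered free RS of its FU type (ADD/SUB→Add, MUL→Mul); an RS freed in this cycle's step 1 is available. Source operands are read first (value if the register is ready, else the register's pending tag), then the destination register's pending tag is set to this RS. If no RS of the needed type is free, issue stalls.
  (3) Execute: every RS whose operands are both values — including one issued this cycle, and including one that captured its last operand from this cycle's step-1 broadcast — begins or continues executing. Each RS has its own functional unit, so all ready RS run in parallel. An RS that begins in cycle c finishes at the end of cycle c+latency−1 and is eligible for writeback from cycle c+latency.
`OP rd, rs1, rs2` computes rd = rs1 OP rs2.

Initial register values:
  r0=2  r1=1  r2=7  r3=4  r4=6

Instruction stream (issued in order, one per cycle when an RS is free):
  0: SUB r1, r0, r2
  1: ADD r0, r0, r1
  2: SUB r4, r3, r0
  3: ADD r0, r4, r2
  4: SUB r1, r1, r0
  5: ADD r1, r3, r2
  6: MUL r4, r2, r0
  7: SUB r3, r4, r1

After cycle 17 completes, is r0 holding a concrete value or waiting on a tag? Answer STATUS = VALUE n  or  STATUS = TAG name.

cycle 1: issue SUB r1<-Add1 // r0:2,r1:Add1,r2:7,r3:4,r4:6
cycle 2: issue ADD r0<-Add2 // r0:Add2,r1:Add1,r2:7,r3:4,r4:6
cycle 3: issue SUB r4<-Add3 // r0:Add2,r1:Add1,r2:7,r3:4,r4:Add3
cycle 4: CDB Add1=-5; issue ADD r0<-Add1 // r0:Add1,r1:-5,r2:7,r3:4,r4:Add3
cycle 5: stall // r0:Add1,r1:-5,r2:7,r3:4,r4:Add3
cycle 6: stall // r0:Add1,r1:-5,r2:7,r3:4,r4:Add3
cycle 7: CDB Add2=-3; issue SUB r1<-Add2 // r0:Add1,r1:Add2,r2:7,r3:4,r4:Add3
cycle 8: stall // r0:Add1,r1:Add2,r2:7,r3:4,r4:Add3
cycle 9: stall // r0:Add1,r1:Add2,r2:7,r3:4,r4:Add3
cycle 10: CDB Add3=7; issue ADD r1<-Add3 // r0:Add1,r1:Add3,r2:7,r3:4,r4:7
cycle 11: issue MUL r4<-Mul1 // r0:Add1,r1:Add3,r2:7,r3:4,r4:Mul1
cycle 12: stall // r0:Add1,r1:Add3,r2:7,r3:4,r4:Mul1
cycle 13: CDB Add1=14; issue SUB r3<-Add1 // r0:14,r1:Add3,r2:7,r3:Add1,r4:Mul1
cycle 14: CDB Add3=11 // r0:14,r1:11,r2:7,r3:Add1,r4:Mul1
cycle 15: - // r0:14,r1:11,r2:7,r3:Add1,r4:Mul1
cycle 16: CDB Add2=-19 // r0:14,r1:11,r2:7,r3:Add1,r4:Mul1
cycle 17: - // r0:14,r1:11,r2:7,r3:Add1,r4:Mul1

STATUS = VALUE 14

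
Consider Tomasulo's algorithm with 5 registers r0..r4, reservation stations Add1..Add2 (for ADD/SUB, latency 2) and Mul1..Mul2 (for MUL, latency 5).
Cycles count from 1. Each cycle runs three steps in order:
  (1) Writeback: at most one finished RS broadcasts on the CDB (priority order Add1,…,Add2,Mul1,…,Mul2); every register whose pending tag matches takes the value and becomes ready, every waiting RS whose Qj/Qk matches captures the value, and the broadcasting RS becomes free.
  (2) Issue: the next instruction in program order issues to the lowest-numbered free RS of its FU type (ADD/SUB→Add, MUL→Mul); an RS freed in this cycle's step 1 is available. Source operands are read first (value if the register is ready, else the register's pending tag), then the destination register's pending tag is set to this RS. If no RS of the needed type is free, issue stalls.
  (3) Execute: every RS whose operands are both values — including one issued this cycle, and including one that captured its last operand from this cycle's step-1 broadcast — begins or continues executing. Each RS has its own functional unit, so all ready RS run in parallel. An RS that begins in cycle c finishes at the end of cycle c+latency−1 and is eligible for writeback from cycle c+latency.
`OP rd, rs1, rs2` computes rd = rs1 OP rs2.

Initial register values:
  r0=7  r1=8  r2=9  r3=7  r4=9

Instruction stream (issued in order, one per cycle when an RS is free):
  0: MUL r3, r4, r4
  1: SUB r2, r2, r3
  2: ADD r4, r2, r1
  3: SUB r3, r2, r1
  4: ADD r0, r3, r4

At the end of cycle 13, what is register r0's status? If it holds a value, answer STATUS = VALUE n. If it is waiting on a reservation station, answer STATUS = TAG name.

  c1: issue MUL r3<-Mul1  regs: r0:7,r1:8,r2:9,r3:Mul1,r4:9
  c2: issue SUB r2<-Add1  regs: r0:7,r1:8,r2:Add1,r3:Mul1,r4:9
  c3: issue ADD r4<-Add2  regs: r0:7,r1:8,r2:Add1,r3:Mul1,r4:Add2
  c4: stall  regs: r0:7,r1:8,r2:Add1,r3:Mul1,r4:Add2
  c5: stall  regs: r0:7,r1:8,r2:Add1,r3:Mul1,r4:Add2
  c6: CDB Mul1=81; stall  regs: r0:7,r1:8,r2:Add1,r3:81,r4:Add2
  c7: stall  regs: r0:7,r1:8,r2:Add1,r3:81,r4:Add2
  c8: CDB Add1=-72; issue SUB r3<-Add1  regs: r0:7,r1:8,r2:-72,r3:Add1,r4:Add2
  c9: stall  regs: r0:7,r1:8,r2:-72,r3:Add1,r4:Add2
  c10: CDB Add1=-80; issue ADD r0<-Add1  regs: r0:Add1,r1:8,r2:-72,r3:-80,r4:Add2
  c11: CDB Add2=-64  regs: r0:Add1,r1:8,r2:-72,r3:-80,r4:-64
  c12: -  regs: r0:Add1,r1:8,r2:-72,r3:-80,r4:-64
  c13: CDB Add1=-144  regs: r0:-144,r1:8,r2:-72,r3:-80,r4:-64

STATUS = VALUE -144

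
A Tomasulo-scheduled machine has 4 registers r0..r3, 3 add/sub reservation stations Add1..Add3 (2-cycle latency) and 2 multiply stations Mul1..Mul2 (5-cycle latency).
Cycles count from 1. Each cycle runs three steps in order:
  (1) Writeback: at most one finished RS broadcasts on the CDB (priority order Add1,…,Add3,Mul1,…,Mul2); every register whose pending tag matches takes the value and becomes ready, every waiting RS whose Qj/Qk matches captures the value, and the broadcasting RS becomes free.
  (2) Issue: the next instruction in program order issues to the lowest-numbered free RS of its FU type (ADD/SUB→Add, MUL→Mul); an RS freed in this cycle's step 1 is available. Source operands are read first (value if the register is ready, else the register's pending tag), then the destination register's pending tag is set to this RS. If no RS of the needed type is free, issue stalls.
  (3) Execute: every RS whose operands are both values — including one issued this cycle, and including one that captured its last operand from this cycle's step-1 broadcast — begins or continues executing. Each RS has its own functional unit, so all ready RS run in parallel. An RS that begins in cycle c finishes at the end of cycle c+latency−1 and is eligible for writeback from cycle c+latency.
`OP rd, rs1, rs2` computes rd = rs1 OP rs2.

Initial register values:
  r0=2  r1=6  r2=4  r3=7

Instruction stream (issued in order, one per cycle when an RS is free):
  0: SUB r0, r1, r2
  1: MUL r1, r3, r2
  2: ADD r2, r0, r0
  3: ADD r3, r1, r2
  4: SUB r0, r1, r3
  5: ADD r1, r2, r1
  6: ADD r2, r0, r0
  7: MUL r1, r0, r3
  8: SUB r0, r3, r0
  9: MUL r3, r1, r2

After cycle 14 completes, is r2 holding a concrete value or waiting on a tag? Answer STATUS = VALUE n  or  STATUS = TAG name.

c1: issue SUB r0<-Add1 | r0:Add1,r1:6,r2:4,r3:7
c2: issue MUL r1<-Mul1 | r0:Add1,r1:Mul1,r2:4,r3:7
c3: CDB Add1=2; issue ADD r2<-Add1 | r0:2,r1:Mul1,r2:Add1,r3:7
c4: issue ADD r3<-Add2 | r0:2,r1:Mul1,r2:Add1,r3:Add2
c5: CDB Add1=4; issue SUB r0<-Add1 | r0:Add1,r1:Mul1,r2:4,r3:Add2
c6: issue ADD r1<-Add3 | r0:Add1,r1:Add3,r2:4,r3:Add2
c7: CDB Mul1=28; stall | r0:Add1,r1:Add3,r2:4,r3:Add2
c8: stall | r0:Add1,r1:Add3,r2:4,r3:Add2
c9: CDB Add2=32; issue ADD r2<-Add2 | r0:Add1,r1:Add3,r2:Add2,r3:32
c10: CDB Add3=32; issue MUL r1<-Mul1 | r0:Add1,r1:Mul1,r2:Add2,r3:32
c11: CDB Add1=-4; issue SUB r0<-Add1 | r0:Add1,r1:Mul1,r2:Add2,r3:32
c12: issue MUL r3<-Mul2 | r0:Add1,r1:Mul1,r2:Add2,r3:Mul2
c13: CDB Add1=36 | r0:36,r1:Mul1,r2:Add2,r3:Mul2
c14: CDB Add2=-8 | r0:36,r1:Mul1,r2:-8,r3:Mul2

STATUS = VALUE -8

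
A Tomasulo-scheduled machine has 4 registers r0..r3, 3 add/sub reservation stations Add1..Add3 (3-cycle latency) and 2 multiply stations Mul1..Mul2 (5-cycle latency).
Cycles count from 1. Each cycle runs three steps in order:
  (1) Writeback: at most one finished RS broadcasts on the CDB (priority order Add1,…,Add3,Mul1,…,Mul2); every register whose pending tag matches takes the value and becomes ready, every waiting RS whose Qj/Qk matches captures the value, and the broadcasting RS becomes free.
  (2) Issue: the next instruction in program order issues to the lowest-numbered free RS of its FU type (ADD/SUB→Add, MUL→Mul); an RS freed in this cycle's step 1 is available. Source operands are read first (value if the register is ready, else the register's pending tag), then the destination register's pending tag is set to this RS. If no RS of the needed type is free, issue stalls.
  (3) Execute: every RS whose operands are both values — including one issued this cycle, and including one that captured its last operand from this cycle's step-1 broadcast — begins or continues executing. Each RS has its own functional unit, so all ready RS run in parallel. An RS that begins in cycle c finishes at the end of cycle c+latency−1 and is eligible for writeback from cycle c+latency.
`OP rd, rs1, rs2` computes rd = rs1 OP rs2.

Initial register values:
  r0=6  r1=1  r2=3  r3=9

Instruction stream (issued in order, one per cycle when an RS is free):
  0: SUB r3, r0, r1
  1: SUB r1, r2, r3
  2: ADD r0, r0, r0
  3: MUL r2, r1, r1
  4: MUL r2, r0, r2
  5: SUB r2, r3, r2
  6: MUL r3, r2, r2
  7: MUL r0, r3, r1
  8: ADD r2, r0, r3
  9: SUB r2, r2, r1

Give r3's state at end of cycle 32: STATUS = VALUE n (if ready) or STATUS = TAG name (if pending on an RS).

STATUS = VALUE 1849

cycle 1: issue SUB r3<-Add1 // r0:6,r1:1,r2:3,r3:Add1
cycle 2: issue SUB r1<-Add2 // r0:6,r1:Add2,r2:3,r3:Add1
cycle 3: issue ADD r0<-Add3 // r0:Add3,r1:Add2,r2:3,r3:Add1
cycle 4: CDB Add1=5; issue MUL r2<-Mul1 // r0:Add3,r1:Add2,r2:Mul1,r3:5
cycle 5: issue MUL r2<-Mul2 // r0:Add3,r1:Add2,r2:Mul2,r3:5
cycle 6: CDB Add3=12; issue SUB r2<-Add1 // r0:12,r1:Add2,r2:Add1,r3:5
cycle 7: CDB Add2=-2; stall // r0:12,r1:-2,r2:Add1,r3:5
cycle 8: stall // r0:12,r1:-2,r2:Add1,r3:5
cycle 9: stall // r0:12,r1:-2,r2:Add1,r3:5
cycle 10: stall // r0:12,r1:-2,r2:Add1,r3:5
cycle 11: stall // r0:12,r1:-2,r2:Add1,r3:5
cycle 12: CDB Mul1=4; issue MUL r3<-Mul1 // r0:12,r1:-2,r2:Add1,r3:Mul1
cycle 13: stall // r0:12,r1:-2,r2:Add1,r3:Mul1
cycle 14: stall // r0:12,r1:-2,r2:Add1,r3:Mul1
cycle 15: stall // r0:12,r1:-2,r2:Add1,r3:Mul1
cycle 16: stall // r0:12,r1:-2,r2:Add1,r3:Mul1
cycle 17: CDB Mul2=48; issue MUL r0<-Mul2 // r0:Mul2,r1:-2,r2:Add1,r3:Mul1
cycle 18: issue ADD r2<-Add2 // r0:Mul2,r1:-2,r2:Add2,r3:Mul1
cycle 19: issue SUB r2<-Add3 // r0:Mul2,r1:-2,r2:Add3,r3:Mul1
cycle 20: CDB Add1=-43 // r0:Mul2,r1:-2,r2:Add3,r3:Mul1
cycle 21: - // r0:Mul2,r1:-2,r2:Add3,r3:Mul1
cycle 22: - // r0:Mul2,r1:-2,r2:Add3,r3:Mul1
cycle 23: - // r0:Mul2,r1:-2,r2:Add3,r3:Mul1
cycle 24: - // r0:Mul2,r1:-2,r2:Add3,r3:Mul1
cycle 25: CDB Mul1=1849 // r0:Mul2,r1:-2,r2:Add3,r3:1849
cycle 26: - // r0:Mul2,r1:-2,r2:Add3,r3:1849
cycle 27: - // r0:Mul2,r1:-2,r2:Add3,r3:1849
cycle 28: - // r0:Mul2,r1:-2,r2:Add3,r3:1849
cycle 29: - // r0:Mul2,r1:-2,r2:Add3,r3:1849
cycle 30: CDB Mul2=-3698 // r0:-3698,r1:-2,r2:Add3,r3:1849
cycle 31: - // r0:-3698,r1:-2,r2:Add3,r3:1849
cycle 32: - // r0:-3698,r1:-2,r2:Add3,r3:1849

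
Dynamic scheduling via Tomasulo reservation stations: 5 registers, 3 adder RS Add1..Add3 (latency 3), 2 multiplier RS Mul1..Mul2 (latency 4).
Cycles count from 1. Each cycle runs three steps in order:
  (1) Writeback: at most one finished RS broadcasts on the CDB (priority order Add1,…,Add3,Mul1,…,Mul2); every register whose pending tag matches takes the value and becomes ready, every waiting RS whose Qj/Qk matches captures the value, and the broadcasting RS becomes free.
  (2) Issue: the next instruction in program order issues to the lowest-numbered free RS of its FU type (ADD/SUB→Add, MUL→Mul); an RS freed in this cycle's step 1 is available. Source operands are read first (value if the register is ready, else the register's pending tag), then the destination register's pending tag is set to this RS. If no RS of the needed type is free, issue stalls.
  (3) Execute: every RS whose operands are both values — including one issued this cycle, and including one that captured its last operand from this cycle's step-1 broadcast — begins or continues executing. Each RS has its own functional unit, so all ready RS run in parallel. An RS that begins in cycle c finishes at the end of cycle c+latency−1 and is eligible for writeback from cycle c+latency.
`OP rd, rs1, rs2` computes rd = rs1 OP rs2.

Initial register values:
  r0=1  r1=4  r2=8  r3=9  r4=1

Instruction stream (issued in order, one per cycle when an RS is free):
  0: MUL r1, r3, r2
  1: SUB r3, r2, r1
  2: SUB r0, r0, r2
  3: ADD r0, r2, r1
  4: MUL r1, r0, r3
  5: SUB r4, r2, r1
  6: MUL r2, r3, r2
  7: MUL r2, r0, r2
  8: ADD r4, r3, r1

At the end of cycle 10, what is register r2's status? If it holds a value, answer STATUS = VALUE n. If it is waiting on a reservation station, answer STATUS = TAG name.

STATUS = TAG Mul2

c1: issue MUL r1<-Mul1 | r0:1,r1:Mul1,r2:8,r3:9,r4:1
c2: issue SUB r3<-Add1 | r0:1,r1:Mul1,r2:8,r3:Add1,r4:1
c3: issue SUB r0<-Add2 | r0:Add2,r1:Mul1,r2:8,r3:Add1,r4:1
c4: issue ADD r0<-Add3 | r0:Add3,r1:Mul1,r2:8,r3:Add1,r4:1
c5: CDB Mul1=72; issue MUL r1<-Mul1 | r0:Add3,r1:Mul1,r2:8,r3:Add1,r4:1
c6: CDB Add2=-7; issue SUB r4<-Add2 | r0:Add3,r1:Mul1,r2:8,r3:Add1,r4:Add2
c7: issue MUL r2<-Mul2 | r0:Add3,r1:Mul1,r2:Mul2,r3:Add1,r4:Add2
c8: CDB Add1=-64; stall | r0:Add3,r1:Mul1,r2:Mul2,r3:-64,r4:Add2
c9: CDB Add3=80; stall | r0:80,r1:Mul1,r2:Mul2,r3:-64,r4:Add2
c10: stall | r0:80,r1:Mul1,r2:Mul2,r3:-64,r4:Add2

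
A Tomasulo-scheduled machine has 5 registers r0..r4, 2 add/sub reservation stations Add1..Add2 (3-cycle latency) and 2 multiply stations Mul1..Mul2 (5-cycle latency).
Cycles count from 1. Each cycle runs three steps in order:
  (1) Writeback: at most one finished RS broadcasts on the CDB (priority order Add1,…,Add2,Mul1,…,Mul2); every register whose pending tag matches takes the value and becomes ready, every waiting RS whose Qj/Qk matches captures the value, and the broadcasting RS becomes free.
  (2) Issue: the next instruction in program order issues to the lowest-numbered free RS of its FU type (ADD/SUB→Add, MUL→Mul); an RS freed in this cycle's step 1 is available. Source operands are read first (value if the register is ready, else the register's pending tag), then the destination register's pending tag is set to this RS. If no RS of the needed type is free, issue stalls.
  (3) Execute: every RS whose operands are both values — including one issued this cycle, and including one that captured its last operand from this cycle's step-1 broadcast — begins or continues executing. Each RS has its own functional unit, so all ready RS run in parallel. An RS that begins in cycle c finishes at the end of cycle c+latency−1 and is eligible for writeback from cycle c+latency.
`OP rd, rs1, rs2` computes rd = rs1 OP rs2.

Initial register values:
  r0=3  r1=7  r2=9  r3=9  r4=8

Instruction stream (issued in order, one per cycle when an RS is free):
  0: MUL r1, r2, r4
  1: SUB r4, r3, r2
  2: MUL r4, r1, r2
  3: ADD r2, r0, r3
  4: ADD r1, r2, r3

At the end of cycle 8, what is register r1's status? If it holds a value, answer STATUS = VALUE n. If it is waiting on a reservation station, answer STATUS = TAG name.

cycle 1: issue MUL r1<-Mul1 // r0:3,r1:Mul1,r2:9,r3:9,r4:8
cycle 2: issue SUB r4<-Add1 // r0:3,r1:Mul1,r2:9,r3:9,r4:Add1
cycle 3: issue MUL r4<-Mul2 // r0:3,r1:Mul1,r2:9,r3:9,r4:Mul2
cycle 4: issue ADD r2<-Add2 // r0:3,r1:Mul1,r2:Add2,r3:9,r4:Mul2
cycle 5: CDB Add1=0; issue ADD r1<-Add1 // r0:3,r1:Add1,r2:Add2,r3:9,r4:Mul2
cycle 6: CDB Mul1=72 // r0:3,r1:Add1,r2:Add2,r3:9,r4:Mul2
cycle 7: CDB Add2=12 // r0:3,r1:Add1,r2:12,r3:9,r4:Mul2
cycle 8: - // r0:3,r1:Add1,r2:12,r3:9,r4:Mul2

STATUS = TAG Add1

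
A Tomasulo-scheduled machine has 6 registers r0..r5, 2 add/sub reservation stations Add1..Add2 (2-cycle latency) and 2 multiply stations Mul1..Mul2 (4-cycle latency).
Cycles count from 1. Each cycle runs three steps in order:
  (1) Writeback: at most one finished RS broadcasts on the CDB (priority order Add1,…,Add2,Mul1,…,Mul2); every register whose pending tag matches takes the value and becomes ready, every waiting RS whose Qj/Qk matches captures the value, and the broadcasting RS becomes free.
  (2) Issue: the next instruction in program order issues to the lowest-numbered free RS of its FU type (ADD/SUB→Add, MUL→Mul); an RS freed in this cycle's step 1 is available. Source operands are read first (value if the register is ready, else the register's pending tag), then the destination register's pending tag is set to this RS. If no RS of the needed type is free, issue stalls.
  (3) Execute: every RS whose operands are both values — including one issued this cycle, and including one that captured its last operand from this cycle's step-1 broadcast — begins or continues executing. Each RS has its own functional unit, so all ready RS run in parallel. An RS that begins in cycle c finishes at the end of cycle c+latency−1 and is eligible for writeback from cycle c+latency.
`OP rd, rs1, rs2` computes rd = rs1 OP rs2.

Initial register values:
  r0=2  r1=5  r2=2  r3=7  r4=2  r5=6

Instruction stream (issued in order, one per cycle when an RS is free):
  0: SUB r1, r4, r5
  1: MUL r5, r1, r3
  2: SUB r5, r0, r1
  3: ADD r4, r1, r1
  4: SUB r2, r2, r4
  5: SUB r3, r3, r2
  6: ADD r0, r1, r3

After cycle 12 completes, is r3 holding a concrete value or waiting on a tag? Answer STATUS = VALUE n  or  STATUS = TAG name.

  c1: issue SUB r1<-Add1  regs: r0:2,r1:Add1,r2:2,r3:7,r4:2,r5:6
  c2: issue MUL r5<-Mul1  regs: r0:2,r1:Add1,r2:2,r3:7,r4:2,r5:Mul1
  c3: CDB Add1=-4; issue SUB r5<-Add1  regs: r0:2,r1:-4,r2:2,r3:7,r4:2,r5:Add1
  c4: issue ADD r4<-Add2  regs: r0:2,r1:-4,r2:2,r3:7,r4:Add2,r5:Add1
  c5: CDB Add1=6; issue SUB r2<-Add1  regs: r0:2,r1:-4,r2:Add1,r3:7,r4:Add2,r5:6
  c6: CDB Add2=-8; issue SUB r3<-Add2  regs: r0:2,r1:-4,r2:Add1,r3:Add2,r4:-8,r5:6
  c7: CDB Mul1=-28; stall  regs: r0:2,r1:-4,r2:Add1,r3:Add2,r4:-8,r5:6
  c8: CDB Add1=10; issue ADD r0<-Add1  regs: r0:Add1,r1:-4,r2:10,r3:Add2,r4:-8,r5:6
  c9: -  regs: r0:Add1,r1:-4,r2:10,r3:Add2,r4:-8,r5:6
  c10: CDB Add2=-3  regs: r0:Add1,r1:-4,r2:10,r3:-3,r4:-8,r5:6
  c11: -  regs: r0:Add1,r1:-4,r2:10,r3:-3,r4:-8,r5:6
  c12: CDB Add1=-7  regs: r0:-7,r1:-4,r2:10,r3:-3,r4:-8,r5:6

STATUS = VALUE -3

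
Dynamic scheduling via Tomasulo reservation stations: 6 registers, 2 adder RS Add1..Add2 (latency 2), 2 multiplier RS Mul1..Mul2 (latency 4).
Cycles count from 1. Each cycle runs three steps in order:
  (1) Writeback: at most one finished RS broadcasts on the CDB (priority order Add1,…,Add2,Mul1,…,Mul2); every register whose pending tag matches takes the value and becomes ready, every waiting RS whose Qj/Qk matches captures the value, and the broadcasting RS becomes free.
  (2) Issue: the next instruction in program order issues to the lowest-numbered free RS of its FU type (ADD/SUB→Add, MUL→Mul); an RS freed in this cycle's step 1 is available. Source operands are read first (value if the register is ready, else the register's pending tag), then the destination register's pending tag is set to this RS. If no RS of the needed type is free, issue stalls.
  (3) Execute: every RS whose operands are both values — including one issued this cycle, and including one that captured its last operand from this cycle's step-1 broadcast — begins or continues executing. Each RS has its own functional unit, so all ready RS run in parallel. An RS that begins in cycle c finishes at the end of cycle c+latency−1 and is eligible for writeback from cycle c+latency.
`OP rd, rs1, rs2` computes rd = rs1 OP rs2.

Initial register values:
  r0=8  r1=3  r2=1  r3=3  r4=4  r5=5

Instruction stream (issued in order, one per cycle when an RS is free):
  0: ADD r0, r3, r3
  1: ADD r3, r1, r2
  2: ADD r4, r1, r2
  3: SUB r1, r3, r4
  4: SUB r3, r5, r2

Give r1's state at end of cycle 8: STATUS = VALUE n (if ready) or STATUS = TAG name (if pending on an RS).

STATUS = VALUE 0

  c1: issue ADD r0<-Add1  regs: r0:Add1,r1:3,r2:1,r3:3,r4:4,r5:5
  c2: issue ADD r3<-Add2  regs: r0:Add1,r1:3,r2:1,r3:Add2,r4:4,r5:5
  c3: CDB Add1=6; issue ADD r4<-Add1  regs: r0:6,r1:3,r2:1,r3:Add2,r4:Add1,r5:5
  c4: CDB Add2=4; issue SUB r1<-Add2  regs: r0:6,r1:Add2,r2:1,r3:4,r4:Add1,r5:5
  c5: CDB Add1=4; issue SUB r3<-Add1  regs: r0:6,r1:Add2,r2:1,r3:Add1,r4:4,r5:5
  c6: -  regs: r0:6,r1:Add2,r2:1,r3:Add1,r4:4,r5:5
  c7: CDB Add1=4  regs: r0:6,r1:Add2,r2:1,r3:4,r4:4,r5:5
  c8: CDB Add2=0  regs: r0:6,r1:0,r2:1,r3:4,r4:4,r5:5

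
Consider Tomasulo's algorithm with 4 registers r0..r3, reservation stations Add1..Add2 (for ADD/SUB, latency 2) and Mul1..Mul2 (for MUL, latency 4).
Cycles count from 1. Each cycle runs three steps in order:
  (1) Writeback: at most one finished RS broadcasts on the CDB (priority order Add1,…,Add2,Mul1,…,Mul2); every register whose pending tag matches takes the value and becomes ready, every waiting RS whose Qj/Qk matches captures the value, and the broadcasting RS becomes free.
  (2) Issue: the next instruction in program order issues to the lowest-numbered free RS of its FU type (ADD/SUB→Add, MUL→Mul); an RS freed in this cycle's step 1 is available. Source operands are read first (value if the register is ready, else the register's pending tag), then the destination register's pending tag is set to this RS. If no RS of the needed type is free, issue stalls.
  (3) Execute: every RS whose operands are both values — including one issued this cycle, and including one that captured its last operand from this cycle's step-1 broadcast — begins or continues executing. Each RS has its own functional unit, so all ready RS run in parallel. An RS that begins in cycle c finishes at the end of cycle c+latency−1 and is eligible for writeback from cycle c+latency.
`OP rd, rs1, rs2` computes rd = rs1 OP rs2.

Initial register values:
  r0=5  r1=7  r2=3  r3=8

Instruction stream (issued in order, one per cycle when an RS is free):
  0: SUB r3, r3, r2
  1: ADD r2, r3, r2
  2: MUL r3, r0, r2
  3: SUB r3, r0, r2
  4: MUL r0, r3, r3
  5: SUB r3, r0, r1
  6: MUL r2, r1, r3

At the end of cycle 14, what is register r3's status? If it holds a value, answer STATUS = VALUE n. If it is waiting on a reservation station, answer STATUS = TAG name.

cycle 1: issue SUB r3<-Add1 // r0:5,r1:7,r2:3,r3:Add1
cycle 2: issue ADD r2<-Add2 // r0:5,r1:7,r2:Add2,r3:Add1
cycle 3: CDB Add1=5; issue MUL r3<-Mul1 // r0:5,r1:7,r2:Add2,r3:Mul1
cycle 4: issue SUB r3<-Add1 // r0:5,r1:7,r2:Add2,r3:Add1
cycle 5: CDB Add2=8; issue MUL r0<-Mul2 // r0:Mul2,r1:7,r2:8,r3:Add1
cycle 6: issue SUB r3<-Add2 // r0:Mul2,r1:7,r2:8,r3:Add2
cycle 7: CDB Add1=-3; stall // r0:Mul2,r1:7,r2:8,r3:Add2
cycle 8: stall // r0:Mul2,r1:7,r2:8,r3:Add2
cycle 9: CDB Mul1=40; issue MUL r2<-Mul1 // r0:Mul2,r1:7,r2:Mul1,r3:Add2
cycle 10: - // r0:Mul2,r1:7,r2:Mul1,r3:Add2
cycle 11: CDB Mul2=9 // r0:9,r1:7,r2:Mul1,r3:Add2
cycle 12: - // r0:9,r1:7,r2:Mul1,r3:Add2
cycle 13: CDB Add2=2 // r0:9,r1:7,r2:Mul1,r3:2
cycle 14: - // r0:9,r1:7,r2:Mul1,r3:2

STATUS = VALUE 2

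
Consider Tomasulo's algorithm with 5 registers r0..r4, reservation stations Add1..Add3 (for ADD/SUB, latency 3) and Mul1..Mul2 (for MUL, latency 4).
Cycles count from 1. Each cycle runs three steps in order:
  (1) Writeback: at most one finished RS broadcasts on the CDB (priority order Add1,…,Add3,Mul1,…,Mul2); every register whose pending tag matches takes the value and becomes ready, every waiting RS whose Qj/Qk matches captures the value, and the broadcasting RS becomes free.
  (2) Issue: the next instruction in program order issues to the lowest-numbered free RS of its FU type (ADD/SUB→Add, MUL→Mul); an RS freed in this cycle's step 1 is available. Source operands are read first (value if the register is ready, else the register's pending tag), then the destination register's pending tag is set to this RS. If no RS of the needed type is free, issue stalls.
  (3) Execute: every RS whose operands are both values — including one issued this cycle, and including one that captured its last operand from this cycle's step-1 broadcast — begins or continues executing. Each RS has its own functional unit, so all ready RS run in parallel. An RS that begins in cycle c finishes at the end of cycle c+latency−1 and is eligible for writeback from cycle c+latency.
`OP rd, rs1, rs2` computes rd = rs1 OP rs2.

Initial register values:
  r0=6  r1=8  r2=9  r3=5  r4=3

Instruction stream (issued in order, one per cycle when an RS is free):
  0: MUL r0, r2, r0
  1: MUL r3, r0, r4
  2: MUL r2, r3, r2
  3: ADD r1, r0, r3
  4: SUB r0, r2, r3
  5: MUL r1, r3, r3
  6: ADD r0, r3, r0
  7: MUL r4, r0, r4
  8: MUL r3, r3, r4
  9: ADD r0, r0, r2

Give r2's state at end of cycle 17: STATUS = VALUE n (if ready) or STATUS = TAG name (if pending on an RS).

STATUS = VALUE 1458

c1: issue MUL r0<-Mul1 | r0:Mul1,r1:8,r2:9,r3:5,r4:3
c2: issue MUL r3<-Mul2 | r0:Mul1,r1:8,r2:9,r3:Mul2,r4:3
c3: stall | r0:Mul1,r1:8,r2:9,r3:Mul2,r4:3
c4: stall | r0:Mul1,r1:8,r2:9,r3:Mul2,r4:3
c5: CDB Mul1=54; issue MUL r2<-Mul1 | r0:54,r1:8,r2:Mul1,r3:Mul2,r4:3
c6: issue ADD r1<-Add1 | r0:54,r1:Add1,r2:Mul1,r3:Mul2,r4:3
c7: issue SUB r0<-Add2 | r0:Add2,r1:Add1,r2:Mul1,r3:Mul2,r4:3
c8: stall | r0:Add2,r1:Add1,r2:Mul1,r3:Mul2,r4:3
c9: CDB Mul2=162; issue MUL r1<-Mul2 | r0:Add2,r1:Mul2,r2:Mul1,r3:162,r4:3
c10: issue ADD r0<-Add3 | r0:Add3,r1:Mul2,r2:Mul1,r3:162,r4:3
c11: stall | r0:Add3,r1:Mul2,r2:Mul1,r3:162,r4:3
c12: CDB Add1=216; stall | r0:Add3,r1:Mul2,r2:Mul1,r3:162,r4:3
c13: CDB Mul1=1458; issue MUL r4<-Mul1 | r0:Add3,r1:Mul2,r2:1458,r3:162,r4:Mul1
c14: CDB Mul2=26244; issue MUL r3<-Mul2 | r0:Add3,r1:26244,r2:1458,r3:Mul2,r4:Mul1
c15: issue ADD r0<-Add1 | r0:Add1,r1:26244,r2:1458,r3:Mul2,r4:Mul1
c16: CDB Add2=1296 | r0:Add1,r1:26244,r2:1458,r3:Mul2,r4:Mul1
c17: - | r0:Add1,r1:26244,r2:1458,r3:Mul2,r4:Mul1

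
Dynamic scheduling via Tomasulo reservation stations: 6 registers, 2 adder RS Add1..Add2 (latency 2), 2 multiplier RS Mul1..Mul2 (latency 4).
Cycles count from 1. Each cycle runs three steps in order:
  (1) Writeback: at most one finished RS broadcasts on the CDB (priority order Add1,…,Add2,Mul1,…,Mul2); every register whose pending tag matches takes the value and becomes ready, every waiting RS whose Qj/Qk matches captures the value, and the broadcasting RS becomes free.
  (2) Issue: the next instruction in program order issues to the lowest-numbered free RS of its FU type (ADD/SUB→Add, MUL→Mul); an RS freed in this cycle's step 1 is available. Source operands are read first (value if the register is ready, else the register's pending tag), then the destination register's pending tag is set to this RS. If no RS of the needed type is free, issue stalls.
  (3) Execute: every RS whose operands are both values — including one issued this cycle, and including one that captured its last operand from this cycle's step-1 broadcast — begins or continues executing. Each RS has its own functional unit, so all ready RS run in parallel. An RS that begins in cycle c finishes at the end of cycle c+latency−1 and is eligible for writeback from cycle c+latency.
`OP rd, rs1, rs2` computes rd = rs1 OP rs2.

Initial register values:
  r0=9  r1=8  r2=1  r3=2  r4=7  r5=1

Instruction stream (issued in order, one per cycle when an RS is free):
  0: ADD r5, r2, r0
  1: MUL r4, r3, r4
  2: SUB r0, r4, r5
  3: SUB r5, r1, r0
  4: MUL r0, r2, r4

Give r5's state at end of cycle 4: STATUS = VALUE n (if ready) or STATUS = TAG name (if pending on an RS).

cycle 1: issue ADD r5<-Add1 // r0:9,r1:8,r2:1,r3:2,r4:7,r5:Add1
cycle 2: issue MUL r4<-Mul1 // r0:9,r1:8,r2:1,r3:2,r4:Mul1,r5:Add1
cycle 3: CDB Add1=10; issue SUB r0<-Add1 // r0:Add1,r1:8,r2:1,r3:2,r4:Mul1,r5:10
cycle 4: issue SUB r5<-Add2 // r0:Add1,r1:8,r2:1,r3:2,r4:Mul1,r5:Add2

STATUS = TAG Add2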